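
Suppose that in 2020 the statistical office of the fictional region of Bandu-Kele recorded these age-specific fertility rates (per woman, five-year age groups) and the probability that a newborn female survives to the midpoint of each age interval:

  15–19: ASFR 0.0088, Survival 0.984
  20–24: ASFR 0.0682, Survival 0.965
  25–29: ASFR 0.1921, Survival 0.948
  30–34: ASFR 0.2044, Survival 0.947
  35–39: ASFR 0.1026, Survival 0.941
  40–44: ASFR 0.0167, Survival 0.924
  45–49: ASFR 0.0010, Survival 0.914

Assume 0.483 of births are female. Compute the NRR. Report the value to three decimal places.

Proportion female at birth = 0.483.
Weighting each age-specific rate by interval width and survival:
  15–19: 5 × 0.0088 × 0.984 = 0.04330
  20–24: 5 × 0.0682 × 0.965 = 0.32907
  25–29: 5 × 0.1921 × 0.948 = 0.91055
  30–34: 5 × 0.2044 × 0.947 = 0.96783
  35–39: 5 × 0.1026 × 0.941 = 0.48273
  40–44: 5 × 0.0167 × 0.924 = 0.07715
  45–49: 5 × 0.0010 × 0.914 = 0.00457
Sum = 2.81520
NRR = 0.483 × 2.81520 = 1.35974

1.360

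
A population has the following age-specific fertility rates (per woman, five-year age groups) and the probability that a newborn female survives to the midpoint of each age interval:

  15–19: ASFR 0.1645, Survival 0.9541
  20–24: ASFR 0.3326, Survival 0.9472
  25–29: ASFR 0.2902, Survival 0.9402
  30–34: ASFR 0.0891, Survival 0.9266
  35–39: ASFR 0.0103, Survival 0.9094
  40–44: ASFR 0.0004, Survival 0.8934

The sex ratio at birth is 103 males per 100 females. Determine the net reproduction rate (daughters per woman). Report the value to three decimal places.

Proportion female at birth = 100 / (100 + 103) = 0.49261.
Per-age-group product (5 × ASFR × survival probability):
  15–19: 5 × 0.1645 × 0.9541 = 0.78475
  20–24: 5 × 0.3326 × 0.9472 = 1.57519
  25–29: 5 × 0.2902 × 0.9402 = 1.36423
  30–34: 5 × 0.0891 × 0.9266 = 0.41280
  35–39: 5 × 0.0103 × 0.9094 = 0.04683
  40–44: 5 × 0.0004 × 0.8934 = 0.00179
Sum = 4.18559
NRR = 0.49261 × 4.18559 = 2.06186
With NRR above 1 the population is above replacement fertility.

2.062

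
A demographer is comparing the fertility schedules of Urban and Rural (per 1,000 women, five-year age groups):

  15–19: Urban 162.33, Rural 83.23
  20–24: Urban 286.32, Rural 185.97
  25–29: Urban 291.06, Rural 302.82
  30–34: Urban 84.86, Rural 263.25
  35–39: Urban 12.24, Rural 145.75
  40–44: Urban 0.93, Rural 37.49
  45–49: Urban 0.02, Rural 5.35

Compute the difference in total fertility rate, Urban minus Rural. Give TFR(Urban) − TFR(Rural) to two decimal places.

Urban:
  Sum of ASFRs = 162.33 + 286.32 + 291.06 + 84.86 + 12.24 + 0.93 + 0.02 = 837.76
  TFR = 5 × 837.76 / 1000 = 4.1888
Rural:
  Sum of ASFRs = 83.23 + 185.97 + 302.82 + 263.25 + 145.75 + 37.49 + 5.35 = 1023.86
  TFR = 5 × 1023.86 / 1000 = 5.1193
Difference = 4.1888 − 5.1193 = -0.9305

-0.93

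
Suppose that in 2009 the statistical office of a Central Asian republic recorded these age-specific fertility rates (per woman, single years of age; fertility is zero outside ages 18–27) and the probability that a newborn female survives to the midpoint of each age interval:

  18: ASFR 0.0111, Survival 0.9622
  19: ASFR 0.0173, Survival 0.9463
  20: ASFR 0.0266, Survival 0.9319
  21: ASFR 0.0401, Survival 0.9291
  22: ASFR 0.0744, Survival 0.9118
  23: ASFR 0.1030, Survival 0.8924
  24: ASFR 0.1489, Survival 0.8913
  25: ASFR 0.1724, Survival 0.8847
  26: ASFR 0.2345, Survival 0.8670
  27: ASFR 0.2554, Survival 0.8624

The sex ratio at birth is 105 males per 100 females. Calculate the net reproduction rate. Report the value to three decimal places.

0.467

Proportion female at birth = 100 / (100 + 105) = 0.48780.
Survival-weighted fertility by age (1·fₓ·Sₓ):
  18: 1 × 0.0111 × 0.9622 = 0.01068
  19: 1 × 0.0173 × 0.9463 = 0.01637
  20: 1 × 0.0266 × 0.9319 = 0.02479
  21: 1 × 0.0401 × 0.9291 = 0.03726
  22: 1 × 0.0744 × 0.9118 = 0.06784
  23: 1 × 0.1030 × 0.8924 = 0.09192
  24: 1 × 0.1489 × 0.8913 = 0.13271
  25: 1 × 0.1724 × 0.8847 = 0.15252
  26: 1 × 0.2345 × 0.8670 = 0.20331
  27: 1 × 0.2554 × 0.8624 = 0.22026
Sum = 0.95766
NRR = 0.48780 × 0.95766 = 0.46715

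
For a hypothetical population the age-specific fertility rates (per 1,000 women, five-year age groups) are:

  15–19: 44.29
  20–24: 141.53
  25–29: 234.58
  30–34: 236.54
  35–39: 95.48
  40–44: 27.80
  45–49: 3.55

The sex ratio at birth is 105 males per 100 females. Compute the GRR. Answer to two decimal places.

1.91

Proportion female at birth = 100 / (100 + 105) = 0.48780.
Sum of ASFRs = 44.29 + 141.53 + 234.58 + 236.54 + 95.48 + 27.80 + 3.55 = 783.77
TFR = 5 × 783.77 / 1000 = 3.91885
GRR = 0.48780 × 3.91885 = 1.91162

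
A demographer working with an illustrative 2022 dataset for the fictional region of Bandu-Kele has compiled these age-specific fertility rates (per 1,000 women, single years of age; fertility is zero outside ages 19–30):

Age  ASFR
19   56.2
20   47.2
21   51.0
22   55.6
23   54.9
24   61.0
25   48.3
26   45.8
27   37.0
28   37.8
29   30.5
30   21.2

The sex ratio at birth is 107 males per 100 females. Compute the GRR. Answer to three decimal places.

0.264

Proportion female at birth = 100 / (100 + 107) = 0.48309.
Sum of ASFRs = 56.2 + 47.2 + 51.0 + 55.6 + 54.9 + 61.0 + 48.3 + 45.8 + 37.0 + 37.8 + 30.5 + 21.2 = 546.5
TFR = 546.5 / 1000 = 0.5465
GRR = 0.48309 × 0.5465 = 0.26401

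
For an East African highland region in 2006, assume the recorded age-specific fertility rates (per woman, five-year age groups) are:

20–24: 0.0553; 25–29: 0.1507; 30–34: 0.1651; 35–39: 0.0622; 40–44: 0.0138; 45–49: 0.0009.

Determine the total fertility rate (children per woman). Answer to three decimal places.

Sum of ASFRs = 0.0553 + 0.1507 + 0.1651 + 0.0622 + 0.0138 + 0.0009 = 0.4480
TFR = 5 × 0.4480 = 2.24

2.240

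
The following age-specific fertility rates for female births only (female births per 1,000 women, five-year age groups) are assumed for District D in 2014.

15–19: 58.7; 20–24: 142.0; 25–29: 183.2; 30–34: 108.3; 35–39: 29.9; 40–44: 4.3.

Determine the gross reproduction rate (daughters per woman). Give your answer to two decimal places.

2.63

Sum of female ASFRs = 58.7 + 142.0 + 183.2 + 108.3 + 29.9 + 4.3 = 526.4
GRR = 5 × 526.4 / 1000 = 2.632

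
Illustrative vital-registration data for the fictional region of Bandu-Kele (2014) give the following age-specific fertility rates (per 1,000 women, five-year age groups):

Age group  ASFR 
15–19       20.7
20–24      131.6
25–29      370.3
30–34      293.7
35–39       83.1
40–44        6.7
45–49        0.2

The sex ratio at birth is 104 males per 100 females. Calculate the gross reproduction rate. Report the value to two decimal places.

Proportion female at birth = 100 / (100 + 104) = 0.49020.
Sum of ASFRs = 20.7 + 131.6 + 370.3 + 293.7 + 83.1 + 6.7 + 0.2 = 906.3
TFR = 5 × 906.3 / 1000 = 4.5315
GRR = 0.49020 × 4.5315 = 2.22134

2.22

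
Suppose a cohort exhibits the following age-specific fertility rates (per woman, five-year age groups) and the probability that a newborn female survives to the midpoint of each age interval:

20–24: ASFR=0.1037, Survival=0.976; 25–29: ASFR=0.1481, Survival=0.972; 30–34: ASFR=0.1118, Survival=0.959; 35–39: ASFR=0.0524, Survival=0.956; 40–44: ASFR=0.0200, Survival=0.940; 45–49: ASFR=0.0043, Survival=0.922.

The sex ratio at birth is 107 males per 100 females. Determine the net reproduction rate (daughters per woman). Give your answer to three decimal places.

Proportion female at birth = 100 / (100 + 107) = 0.48309.
Per-age-group product (5 × ASFR × survival probability):
  20–24: 5 × 0.1037 × 0.976 = 0.50606
  25–29: 5 × 0.1481 × 0.972 = 0.71977
  30–34: 5 × 0.1118 × 0.959 = 0.53608
  35–39: 5 × 0.0524 × 0.956 = 0.25047
  40–44: 5 × 0.0200 × 0.940 = 0.09400
  45–49: 5 × 0.0043 × 0.922 = 0.01982
Sum = 2.12620
NRR = 0.48309 × 2.12620 = 1.02715
NRR > 1, so each generation more than replaces itself.

1.027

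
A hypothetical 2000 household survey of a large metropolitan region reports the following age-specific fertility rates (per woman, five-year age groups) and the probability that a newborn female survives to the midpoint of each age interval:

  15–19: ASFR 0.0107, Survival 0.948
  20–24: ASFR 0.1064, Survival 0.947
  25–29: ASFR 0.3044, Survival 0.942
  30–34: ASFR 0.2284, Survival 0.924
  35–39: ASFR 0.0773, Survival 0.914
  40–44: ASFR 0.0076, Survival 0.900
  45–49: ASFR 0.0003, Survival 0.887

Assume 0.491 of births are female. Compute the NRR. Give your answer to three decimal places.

Proportion female at birth = 0.491.
Per-age-group product (5 × ASFR × survival probability):
  15–19: 5 × 0.0107 × 0.948 = 0.05072
  20–24: 5 × 0.1064 × 0.947 = 0.50380
  25–29: 5 × 0.3044 × 0.942 = 1.43372
  30–34: 5 × 0.2284 × 0.924 = 1.05521
  35–39: 5 × 0.0773 × 0.914 = 0.35326
  40–44: 5 × 0.0076 × 0.900 = 0.03420
  45–49: 5 × 0.0003 × 0.887 = 0.00133
Sum = 3.43224
NRR = 0.491 × 3.43224 = 1.68523
With NRR above 1 the population is above replacement fertility.

1.685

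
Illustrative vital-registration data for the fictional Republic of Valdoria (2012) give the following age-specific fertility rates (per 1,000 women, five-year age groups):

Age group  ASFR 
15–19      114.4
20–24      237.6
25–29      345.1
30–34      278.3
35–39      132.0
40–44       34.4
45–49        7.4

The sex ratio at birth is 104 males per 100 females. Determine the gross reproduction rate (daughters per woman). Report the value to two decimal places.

Proportion female at birth = 100 / (100 + 104) = 0.49020.
Sum of ASFRs = 114.4 + 237.6 + 345.1 + 278.3 + 132.0 + 34.4 + 7.4 = 1149.2
TFR = 5 × 1149.2 / 1000 = 5.746
GRR = 0.49020 × 5.746 = 2.81669

2.82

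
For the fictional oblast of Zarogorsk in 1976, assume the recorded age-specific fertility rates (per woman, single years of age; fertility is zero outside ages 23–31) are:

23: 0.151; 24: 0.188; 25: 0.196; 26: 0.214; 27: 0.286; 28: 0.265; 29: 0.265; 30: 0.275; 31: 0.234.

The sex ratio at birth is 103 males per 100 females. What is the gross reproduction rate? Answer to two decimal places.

1.02

Proportion female at birth = 100 / (100 + 103) = 0.49261.
Sum of ASFRs = 0.151 + 0.188 + 0.196 + 0.214 + 0.286 + 0.265 + 0.265 + 0.275 + 0.234 = 2.074
TFR = 2.074
GRR = 0.49261 × 2.074 = 1.02167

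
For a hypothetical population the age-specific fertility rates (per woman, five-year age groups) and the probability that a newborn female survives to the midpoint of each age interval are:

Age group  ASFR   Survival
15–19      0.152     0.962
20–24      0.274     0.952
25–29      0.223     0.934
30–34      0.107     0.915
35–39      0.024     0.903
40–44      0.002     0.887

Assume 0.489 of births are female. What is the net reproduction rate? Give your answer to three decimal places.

Proportion female at birth = 0.489.
Weighting each age-specific rate by interval width and survival:
  15–19: 5 × 0.152 × 0.962 = 0.73112
  20–24: 5 × 0.274 × 0.952 = 1.30424
  25–29: 5 × 0.223 × 0.934 = 1.04141
  30–34: 5 × 0.107 × 0.915 = 0.48953
  35–39: 5 × 0.024 × 0.903 = 0.10836
  40–44: 5 × 0.002 × 0.887 = 0.00887
Sum = 3.68353
NRR = 0.489 × 3.68353 = 1.80125
NRR > 1, so each generation more than replaces itself.

1.801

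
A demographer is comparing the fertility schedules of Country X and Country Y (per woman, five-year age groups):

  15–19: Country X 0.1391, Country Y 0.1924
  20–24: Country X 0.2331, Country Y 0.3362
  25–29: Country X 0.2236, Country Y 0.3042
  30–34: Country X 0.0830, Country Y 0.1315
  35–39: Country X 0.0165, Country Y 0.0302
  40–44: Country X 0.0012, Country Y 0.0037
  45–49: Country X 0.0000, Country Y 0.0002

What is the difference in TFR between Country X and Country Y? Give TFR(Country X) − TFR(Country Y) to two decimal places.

Country X:
  Sum of ASFRs = 0.1391 + 0.2331 + 0.2236 + 0.0830 + 0.0165 + 0.0012 + 0.0000 = 0.6965
  TFR = 5 × 0.6965 = 3.4825
Country Y:
  Sum of ASFRs = 0.1924 + 0.3362 + 0.3042 + 0.1315 + 0.0302 + 0.0037 + 0.0002 = 0.9984
  TFR = 5 × 0.9984 = 4.992
Difference = 3.4825 − 4.992 = -1.5095

-1.51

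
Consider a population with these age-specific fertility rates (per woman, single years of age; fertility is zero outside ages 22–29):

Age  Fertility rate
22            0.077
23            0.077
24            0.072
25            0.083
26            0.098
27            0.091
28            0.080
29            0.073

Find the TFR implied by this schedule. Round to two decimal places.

0.65

Sum of ASFRs = 0.077 + 0.077 + 0.072 + 0.083 + 0.098 + 0.091 + 0.080 + 0.073 = 0.651
TFR = 0.651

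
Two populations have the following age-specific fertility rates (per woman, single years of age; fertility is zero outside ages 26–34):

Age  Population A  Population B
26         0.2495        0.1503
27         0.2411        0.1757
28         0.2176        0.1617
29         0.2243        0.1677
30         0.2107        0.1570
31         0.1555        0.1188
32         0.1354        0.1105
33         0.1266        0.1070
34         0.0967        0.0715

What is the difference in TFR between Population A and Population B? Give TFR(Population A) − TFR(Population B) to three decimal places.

0.437

Population A:
  Sum of ASFRs = 0.2495 + 0.2411 + 0.2176 + 0.2243 + 0.2107 + 0.1555 + 0.1354 + 0.1266 + 0.0967 = 1.6574
  TFR = 1.6574
Population B:
  Sum of ASFRs = 0.1503 + 0.1757 + 0.1617 + 0.1677 + 0.1570 + 0.1188 + 0.1105 + 0.1070 + 0.0715 = 1.2202
  TFR = 1.2202
Difference = 1.6574 − 1.2202 = 0.4372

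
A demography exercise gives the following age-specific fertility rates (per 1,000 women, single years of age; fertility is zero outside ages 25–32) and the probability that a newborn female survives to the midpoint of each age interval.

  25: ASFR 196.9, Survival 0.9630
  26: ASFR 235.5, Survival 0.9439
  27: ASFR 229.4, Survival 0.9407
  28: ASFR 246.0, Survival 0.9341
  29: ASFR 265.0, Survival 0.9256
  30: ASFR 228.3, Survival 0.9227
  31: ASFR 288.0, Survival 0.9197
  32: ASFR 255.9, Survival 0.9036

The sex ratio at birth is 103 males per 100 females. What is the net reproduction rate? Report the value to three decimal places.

0.891

Proportion female at birth = 100 / (100 + 103) = 0.49261.
Survival-weighted fertility by age (1·fₓ·Sₓ):
  25: 1 × 196.9/1000 × 0.9630 = 0.18961
  26: 1 × 235.5/1000 × 0.9439 = 0.22229
  27: 1 × 229.4/1000 × 0.9407 = 0.21580
  28: 1 × 246.0/1000 × 0.9341 = 0.22979
  29: 1 × 265.0/1000 × 0.9256 = 0.24528
  30: 1 × 228.3/1000 × 0.9227 = 0.21065
  31: 1 × 288.0/1000 × 0.9197 = 0.26487
  32: 1 × 255.9/1000 × 0.9036 = 0.23123
Sum = 1.80952
NRR = 0.49261 × 1.80952 = 0.89139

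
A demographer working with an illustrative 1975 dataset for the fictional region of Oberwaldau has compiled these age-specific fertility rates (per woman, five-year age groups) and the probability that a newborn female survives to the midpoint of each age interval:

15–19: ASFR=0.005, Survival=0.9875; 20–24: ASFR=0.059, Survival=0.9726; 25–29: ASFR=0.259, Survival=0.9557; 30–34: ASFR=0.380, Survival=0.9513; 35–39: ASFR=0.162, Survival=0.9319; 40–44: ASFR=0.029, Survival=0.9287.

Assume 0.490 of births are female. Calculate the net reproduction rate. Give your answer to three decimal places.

2.081

Proportion female at birth = 0.490.
Per-age-group product (5 × ASFR × survival probability):
  15–19: 5 × 0.005 × 0.9875 = 0.02469
  20–24: 5 × 0.059 × 0.9726 = 0.28692
  25–29: 5 × 0.259 × 0.9557 = 1.23763
  30–34: 5 × 0.380 × 0.9513 = 1.80747
  35–39: 5 × 0.162 × 0.9319 = 0.75484
  40–44: 5 × 0.029 × 0.9287 = 0.13466
Sum = 4.24621
NRR = 0.490 × 4.24621 = 2.08064
An NRR exceeding 1 indicates intrinsic growth under these rates.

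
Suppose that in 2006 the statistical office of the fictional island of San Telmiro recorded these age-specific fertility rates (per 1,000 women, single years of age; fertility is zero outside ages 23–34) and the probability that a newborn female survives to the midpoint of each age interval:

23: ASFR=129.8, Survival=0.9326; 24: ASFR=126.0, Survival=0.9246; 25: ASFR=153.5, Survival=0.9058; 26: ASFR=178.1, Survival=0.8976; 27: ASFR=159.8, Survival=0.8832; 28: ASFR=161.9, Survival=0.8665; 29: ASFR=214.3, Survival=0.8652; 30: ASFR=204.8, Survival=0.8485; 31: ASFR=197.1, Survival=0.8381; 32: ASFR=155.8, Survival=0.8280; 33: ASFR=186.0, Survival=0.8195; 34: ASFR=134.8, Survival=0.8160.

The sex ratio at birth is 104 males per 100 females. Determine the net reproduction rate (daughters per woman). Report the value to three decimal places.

Proportion female at birth = 100 / (100 + 104) = 0.49020.
Per-age-group product (1 × ASFR × survival probability):
  23: 1 × 129.8/1000 × 0.9326 = 0.12105
  24: 1 × 126.0/1000 × 0.9246 = 0.11650
  25: 1 × 153.5/1000 × 0.9058 = 0.13904
  26: 1 × 178.1/1000 × 0.8976 = 0.15986
  27: 1 × 159.8/1000 × 0.8832 = 0.14114
  28: 1 × 161.9/1000 × 0.8665 = 0.14029
  29: 1 × 214.3/1000 × 0.8652 = 0.18541
  30: 1 × 204.8/1000 × 0.8485 = 0.17377
  31: 1 × 197.1/1000 × 0.8381 = 0.16519
  32: 1 × 155.8/1000 × 0.8280 = 0.12900
  33: 1 × 186.0/1000 × 0.8195 = 0.15243
  34: 1 × 134.8/1000 × 0.8160 = 0.11000
Sum = 1.73368
NRR = 0.49020 × 1.73368 = 0.84985

0.850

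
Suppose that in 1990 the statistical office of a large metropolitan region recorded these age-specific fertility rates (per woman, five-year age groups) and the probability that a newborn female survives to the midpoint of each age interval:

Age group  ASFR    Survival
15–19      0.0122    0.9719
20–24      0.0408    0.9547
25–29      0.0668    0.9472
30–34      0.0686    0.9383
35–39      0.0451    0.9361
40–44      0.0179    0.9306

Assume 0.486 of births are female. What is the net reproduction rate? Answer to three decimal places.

0.577

Proportion female at birth = 0.486.
Weighting each age-specific rate by interval width and survival:
  15–19: 5 × 0.0122 × 0.9719 = 0.05929
  20–24: 5 × 0.0408 × 0.9547 = 0.19476
  25–29: 5 × 0.0668 × 0.9472 = 0.31636
  30–34: 5 × 0.0686 × 0.9383 = 0.32184
  35–39: 5 × 0.0451 × 0.9361 = 0.21109
  40–44: 5 × 0.0179 × 0.9306 = 0.08329
Sum = 1.18663
NRR = 0.486 × 1.18663 = 0.57670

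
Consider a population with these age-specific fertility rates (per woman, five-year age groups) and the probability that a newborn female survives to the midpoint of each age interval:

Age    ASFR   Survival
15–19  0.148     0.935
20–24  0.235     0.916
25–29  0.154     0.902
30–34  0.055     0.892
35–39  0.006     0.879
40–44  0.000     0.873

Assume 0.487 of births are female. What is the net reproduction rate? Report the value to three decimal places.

Proportion female at birth = 0.487.
Weighting each age-specific rate by interval width and survival:
  15–19: 5 × 0.148 × 0.935 = 0.69190
  20–24: 5 × 0.235 × 0.916 = 1.07630
  25–29: 5 × 0.154 × 0.902 = 0.69454
  30–34: 5 × 0.055 × 0.892 = 0.24530
  35–39: 5 × 0.006 × 0.879 = 0.02637
  40–44: 5 × 0.000 × 0.873 = 0.00000
Sum = 2.73441
NRR = 0.487 × 2.73441 = 1.33166

1.332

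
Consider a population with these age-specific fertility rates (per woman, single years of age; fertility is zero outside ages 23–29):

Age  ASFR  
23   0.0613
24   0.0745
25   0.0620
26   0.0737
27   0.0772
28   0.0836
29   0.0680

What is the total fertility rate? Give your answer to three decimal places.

0.500

Sum of ASFRs = 0.0613 + 0.0745 + 0.0620 + 0.0737 + 0.0772 + 0.0836 + 0.0680 = 0.5003
TFR = 0.5003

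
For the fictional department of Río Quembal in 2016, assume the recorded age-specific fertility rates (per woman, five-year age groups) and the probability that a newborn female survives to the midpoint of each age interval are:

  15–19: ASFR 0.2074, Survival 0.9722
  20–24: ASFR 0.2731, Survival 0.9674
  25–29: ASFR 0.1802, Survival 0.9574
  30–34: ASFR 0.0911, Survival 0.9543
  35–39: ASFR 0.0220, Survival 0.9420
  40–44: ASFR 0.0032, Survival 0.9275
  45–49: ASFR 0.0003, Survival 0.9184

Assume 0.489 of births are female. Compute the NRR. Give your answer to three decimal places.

1.832

Proportion female at birth = 0.489.
Weighting each age-specific rate by interval width and survival:
  15–19: 5 × 0.2074 × 0.9722 = 1.00817
  20–24: 5 × 0.2731 × 0.9674 = 1.32098
  25–29: 5 × 0.1802 × 0.9574 = 0.86262
  30–34: 5 × 0.0911 × 0.9543 = 0.43468
  35–39: 5 × 0.0220 × 0.9420 = 0.10362
  40–44: 5 × 0.0032 × 0.9275 = 0.01484
  45–49: 5 × 0.0003 × 0.9184 = 0.00138
Sum = 3.74629
NRR = 0.489 × 3.74629 = 1.83194
An NRR exceeding 1 indicates intrinsic growth under these rates.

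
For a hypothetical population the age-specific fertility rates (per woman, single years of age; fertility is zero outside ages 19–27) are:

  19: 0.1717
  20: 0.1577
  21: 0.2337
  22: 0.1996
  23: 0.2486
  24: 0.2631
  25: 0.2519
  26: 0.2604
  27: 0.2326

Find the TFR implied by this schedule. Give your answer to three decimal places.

Sum of ASFRs = 0.1717 + 0.1577 + 0.2337 + 0.1996 + 0.2486 + 0.2631 + 0.2519 + 0.2604 + 0.2326 = 2.0193
TFR = 2.0193

2.019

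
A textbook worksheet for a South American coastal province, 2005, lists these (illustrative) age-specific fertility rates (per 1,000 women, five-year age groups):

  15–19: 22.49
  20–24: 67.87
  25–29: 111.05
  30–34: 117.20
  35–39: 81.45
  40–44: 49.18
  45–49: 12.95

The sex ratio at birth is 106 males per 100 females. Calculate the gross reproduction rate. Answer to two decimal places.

1.12

Proportion female at birth = 100 / (100 + 106) = 0.48544.
Sum of ASFRs = 22.49 + 67.87 + 111.05 + 117.20 + 81.45 + 49.18 + 12.95 = 462.19
TFR = 5 × 462.19 / 1000 = 2.31095
GRR = 0.48544 × 2.31095 = 1.12183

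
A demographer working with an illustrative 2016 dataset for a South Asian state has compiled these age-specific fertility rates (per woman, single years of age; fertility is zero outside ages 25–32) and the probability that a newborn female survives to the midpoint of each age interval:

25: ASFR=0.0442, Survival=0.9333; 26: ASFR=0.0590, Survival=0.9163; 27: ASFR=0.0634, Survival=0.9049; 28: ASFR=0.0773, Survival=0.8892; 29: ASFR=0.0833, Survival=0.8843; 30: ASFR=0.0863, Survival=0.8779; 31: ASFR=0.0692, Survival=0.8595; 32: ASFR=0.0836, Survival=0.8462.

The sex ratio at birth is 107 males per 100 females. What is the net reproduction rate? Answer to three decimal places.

Proportion female at birth = 100 / (100 + 107) = 0.48309.
Weighting each age-specific rate by interval width and survival:
  25: 1 × 0.0442 × 0.9333 = 0.04125
  26: 1 × 0.0590 × 0.9163 = 0.05406
  27: 1 × 0.0634 × 0.9049 = 0.05737
  28: 1 × 0.0773 × 0.8892 = 0.06874
  29: 1 × 0.0833 × 0.8843 = 0.07366
  30: 1 × 0.0863 × 0.8779 = 0.07576
  31: 1 × 0.0692 × 0.8595 = 0.05948
  32: 1 × 0.0836 × 0.8462 = 0.07074
Sum = 0.50106
NRR = 0.48309 × 0.50106 = 0.24206

0.242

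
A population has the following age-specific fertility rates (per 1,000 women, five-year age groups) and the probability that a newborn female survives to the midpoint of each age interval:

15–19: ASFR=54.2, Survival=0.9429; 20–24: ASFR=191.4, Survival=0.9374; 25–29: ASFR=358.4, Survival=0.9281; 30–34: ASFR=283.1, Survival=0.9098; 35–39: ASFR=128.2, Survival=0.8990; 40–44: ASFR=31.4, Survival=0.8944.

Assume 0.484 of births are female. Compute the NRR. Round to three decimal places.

2.333

Proportion female at birth = 0.484.
Each age group contributes 5 × ASFR × survival:
  15–19: 5 × 54.2/1000 × 0.9429 = 0.25553
  20–24: 5 × 191.4/1000 × 0.9374 = 0.89709
  25–29: 5 × 358.4/1000 × 0.9281 = 1.66316
  30–34: 5 × 283.1/1000 × 0.9098 = 1.28782
  35–39: 5 × 128.2/1000 × 0.8990 = 0.57626
  40–44: 5 × 31.4/1000 × 0.8944 = 0.14042
Sum = 4.82028
NRR = 0.484 × 4.82028 = 2.33302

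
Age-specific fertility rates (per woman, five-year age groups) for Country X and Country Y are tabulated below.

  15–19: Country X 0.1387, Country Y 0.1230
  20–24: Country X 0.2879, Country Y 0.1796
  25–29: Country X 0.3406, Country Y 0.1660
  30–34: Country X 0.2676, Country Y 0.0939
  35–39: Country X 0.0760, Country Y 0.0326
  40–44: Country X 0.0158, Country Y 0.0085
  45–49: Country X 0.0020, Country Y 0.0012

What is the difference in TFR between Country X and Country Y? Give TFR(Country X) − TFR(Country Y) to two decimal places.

Country X:
  Sum of ASFRs = 0.1387 + 0.2879 + 0.3406 + 0.2676 + 0.0760 + 0.0158 + 0.0020 = 1.1286
  TFR = 5 × 1.1286 = 5.643
Country Y:
  Sum of ASFRs = 0.1230 + 0.1796 + 0.1660 + 0.0939 + 0.0326 + 0.0085 + 0.0012 = 0.6048
  TFR = 5 × 0.6048 = 3.024
Difference = 5.643 − 3.024 = 2.619

2.62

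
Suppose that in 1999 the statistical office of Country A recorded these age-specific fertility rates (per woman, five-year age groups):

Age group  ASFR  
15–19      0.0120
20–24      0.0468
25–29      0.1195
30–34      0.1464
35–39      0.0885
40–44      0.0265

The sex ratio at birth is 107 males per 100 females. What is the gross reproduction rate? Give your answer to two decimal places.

1.06

Proportion female at birth = 100 / (100 + 107) = 0.48309.
Sum of ASFRs = 0.0120 + 0.0468 + 0.1195 + 0.1464 + 0.0885 + 0.0265 = 0.4397
TFR = 5 × 0.4397 = 2.1985
GRR = 0.48309 × 2.1985 = 1.06207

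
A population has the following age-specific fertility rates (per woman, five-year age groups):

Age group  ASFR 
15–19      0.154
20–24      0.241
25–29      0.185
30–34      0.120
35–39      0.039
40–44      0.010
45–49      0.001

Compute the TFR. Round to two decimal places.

Sum of ASFRs = 0.154 + 0.241 + 0.185 + 0.120 + 0.039 + 0.010 + 0.001 = 0.750
TFR = 5 × 0.750 = 3.75

3.75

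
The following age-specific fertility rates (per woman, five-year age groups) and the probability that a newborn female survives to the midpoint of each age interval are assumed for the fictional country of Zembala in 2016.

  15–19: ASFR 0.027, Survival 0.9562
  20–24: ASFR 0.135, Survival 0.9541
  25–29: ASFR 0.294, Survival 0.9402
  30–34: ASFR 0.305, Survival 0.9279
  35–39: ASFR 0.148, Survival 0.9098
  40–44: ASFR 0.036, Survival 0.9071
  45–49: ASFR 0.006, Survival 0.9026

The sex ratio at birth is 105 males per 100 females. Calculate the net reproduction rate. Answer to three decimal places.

Proportion female at birth = 100 / (100 + 105) = 0.48780.
Survival-weighted fertility by age (5·fₓ·Sₓ):
  15–19: 5 × 0.027 × 0.9562 = 0.12909
  20–24: 5 × 0.135 × 0.9541 = 0.64402
  25–29: 5 × 0.294 × 0.9402 = 1.38209
  30–34: 5 × 0.305 × 0.9279 = 1.41505
  35–39: 5 × 0.148 × 0.9098 = 0.67325
  40–44: 5 × 0.036 × 0.9071 = 0.16328
  45–49: 5 × 0.006 × 0.9026 = 0.02708
Sum = 4.43386
NRR = 0.48780 × 4.43386 = 2.16284
With NRR above 1 the population is above replacement fertility.

2.163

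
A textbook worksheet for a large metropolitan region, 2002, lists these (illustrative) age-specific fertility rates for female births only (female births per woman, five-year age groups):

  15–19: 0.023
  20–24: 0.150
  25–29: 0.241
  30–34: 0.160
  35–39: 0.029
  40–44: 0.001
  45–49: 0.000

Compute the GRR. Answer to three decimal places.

Sum of female ASFRs = 0.023 + 0.150 + 0.241 + 0.160 + 0.029 + 0.001 + 0.000 = 0.604
GRR = 5 × 0.604 = 3.02

3.020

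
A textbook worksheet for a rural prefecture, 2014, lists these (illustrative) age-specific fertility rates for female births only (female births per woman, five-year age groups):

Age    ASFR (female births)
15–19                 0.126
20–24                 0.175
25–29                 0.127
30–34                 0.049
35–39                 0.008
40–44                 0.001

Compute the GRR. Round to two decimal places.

Sum of female ASFRs = 0.126 + 0.175 + 0.127 + 0.049 + 0.008 + 0.001 = 0.486
GRR = 5 × 0.486 = 2.43

2.43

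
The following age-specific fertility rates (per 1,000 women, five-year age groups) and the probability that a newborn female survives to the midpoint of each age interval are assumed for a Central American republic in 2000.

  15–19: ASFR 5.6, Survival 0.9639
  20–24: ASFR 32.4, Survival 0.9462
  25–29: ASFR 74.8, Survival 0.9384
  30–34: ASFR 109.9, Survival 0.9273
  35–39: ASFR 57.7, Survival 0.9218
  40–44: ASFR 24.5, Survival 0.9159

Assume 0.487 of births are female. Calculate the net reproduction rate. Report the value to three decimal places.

0.691

Proportion female at birth = 0.487.
Per-age-group product (5 × ASFR × survival probability):
  15–19: 5 × 5.6/1000 × 0.9639 = 0.02699
  20–24: 5 × 32.4/1000 × 0.9462 = 0.15328
  25–29: 5 × 74.8/1000 × 0.9384 = 0.35096
  30–34: 5 × 109.9/1000 × 0.9273 = 0.50955
  35–39: 5 × 57.7/1000 × 0.9218 = 0.26594
  40–44: 5 × 24.5/1000 × 0.9159 = 0.11220
Sum = 1.41892
NRR = 0.487 × 1.41892 = 0.69101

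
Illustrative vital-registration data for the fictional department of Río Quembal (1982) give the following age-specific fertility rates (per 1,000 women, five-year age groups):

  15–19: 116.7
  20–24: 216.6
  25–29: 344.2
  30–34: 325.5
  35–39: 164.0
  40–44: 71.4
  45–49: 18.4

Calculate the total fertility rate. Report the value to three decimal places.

6.284

Sum of ASFRs = 116.7 + 216.6 + 344.2 + 325.5 + 164.0 + 71.4 + 18.4 = 1256.8
TFR = 5 × 1256.8 / 1000 = 6.284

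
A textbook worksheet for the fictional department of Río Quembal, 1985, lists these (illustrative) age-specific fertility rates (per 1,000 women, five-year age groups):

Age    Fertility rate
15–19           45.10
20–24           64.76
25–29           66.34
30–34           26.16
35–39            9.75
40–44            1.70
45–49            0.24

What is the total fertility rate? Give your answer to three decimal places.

Sum of ASFRs = 45.10 + 64.76 + 66.34 + 26.16 + 9.75 + 1.70 + 0.24 = 214.05
TFR = 5 × 214.05 / 1000 = 1.07025

1.070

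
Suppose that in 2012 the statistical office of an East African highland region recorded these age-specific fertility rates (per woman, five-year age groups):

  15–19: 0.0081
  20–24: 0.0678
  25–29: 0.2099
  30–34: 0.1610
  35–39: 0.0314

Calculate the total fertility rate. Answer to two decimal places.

2.39

Sum of ASFRs = 0.0081 + 0.0678 + 0.2099 + 0.1610 + 0.0314 = 0.4782
TFR = 5 × 0.4782 = 2.391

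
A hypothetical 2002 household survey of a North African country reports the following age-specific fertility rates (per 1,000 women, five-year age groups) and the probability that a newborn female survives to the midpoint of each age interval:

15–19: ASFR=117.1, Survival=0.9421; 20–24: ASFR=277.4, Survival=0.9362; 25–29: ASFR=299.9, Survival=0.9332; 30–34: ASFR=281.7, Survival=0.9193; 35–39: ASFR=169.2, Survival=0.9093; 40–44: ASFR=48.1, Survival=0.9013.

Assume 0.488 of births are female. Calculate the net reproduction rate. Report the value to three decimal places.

2.699

Proportion female at birth = 0.488.
Survival-weighted fertility by age (5·fₓ·Sₓ):
  15–19: 5 × 117.1/1000 × 0.9421 = 0.55160
  20–24: 5 × 277.4/1000 × 0.9362 = 1.29851
  25–29: 5 × 299.9/1000 × 0.9332 = 1.39933
  30–34: 5 × 281.7/1000 × 0.9193 = 1.29483
  35–39: 5 × 169.2/1000 × 0.9093 = 0.76927
  40–44: 5 × 48.1/1000 × 0.9013 = 0.21676
Sum = 5.53030
NRR = 0.488 × 5.53030 = 2.69879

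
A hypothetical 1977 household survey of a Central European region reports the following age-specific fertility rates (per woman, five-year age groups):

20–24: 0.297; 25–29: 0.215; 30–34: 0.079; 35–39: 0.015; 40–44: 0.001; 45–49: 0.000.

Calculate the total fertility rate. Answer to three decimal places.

Sum of ASFRs = 0.297 + 0.215 + 0.079 + 0.015 + 0.001 + 0.000 = 0.607
TFR = 5 × 0.607 = 3.035

3.035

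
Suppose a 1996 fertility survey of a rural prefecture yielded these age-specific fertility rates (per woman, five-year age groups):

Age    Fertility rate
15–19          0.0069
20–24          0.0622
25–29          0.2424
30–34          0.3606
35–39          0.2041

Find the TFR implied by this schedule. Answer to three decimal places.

4.381

Sum of ASFRs = 0.0069 + 0.0622 + 0.2424 + 0.3606 + 0.2041 = 0.8762
TFR = 5 × 0.8762 = 4.381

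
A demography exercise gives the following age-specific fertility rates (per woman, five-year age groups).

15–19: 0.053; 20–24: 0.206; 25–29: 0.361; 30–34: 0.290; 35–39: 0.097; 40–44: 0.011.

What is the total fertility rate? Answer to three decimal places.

5.090

Sum of ASFRs = 0.053 + 0.206 + 0.361 + 0.290 + 0.097 + 0.011 = 1.018
TFR = 5 × 1.018 = 5.09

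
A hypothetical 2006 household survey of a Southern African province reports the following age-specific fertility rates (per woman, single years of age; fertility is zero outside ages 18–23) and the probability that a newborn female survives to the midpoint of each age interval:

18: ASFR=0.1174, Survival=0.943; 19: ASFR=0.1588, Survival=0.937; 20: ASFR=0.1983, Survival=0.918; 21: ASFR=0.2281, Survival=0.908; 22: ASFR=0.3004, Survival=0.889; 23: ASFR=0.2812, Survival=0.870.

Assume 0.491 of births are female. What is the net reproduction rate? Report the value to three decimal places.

Proportion female at birth = 0.491.
Per-age-group product (1 × ASFR × survival probability):
  18: 1 × 0.1174 × 0.943 = 0.11071
  19: 1 × 0.1588 × 0.937 = 0.14880
  20: 1 × 0.1983 × 0.918 = 0.18204
  21: 1 × 0.2281 × 0.908 = 0.20711
  22: 1 × 0.3004 × 0.889 = 0.26706
  23: 1 × 0.2812 × 0.870 = 0.24464
Sum = 1.16036
NRR = 0.491 × 1.16036 = 0.56974
NRR < 1, so the cohort does not fully replace itself.

0.570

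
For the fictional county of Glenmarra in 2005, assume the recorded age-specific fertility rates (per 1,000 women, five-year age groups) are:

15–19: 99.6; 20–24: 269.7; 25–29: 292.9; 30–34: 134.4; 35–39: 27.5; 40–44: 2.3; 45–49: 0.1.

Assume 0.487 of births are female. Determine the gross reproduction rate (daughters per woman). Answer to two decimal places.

2.01

Proportion female at birth = 0.487.
Sum of ASFRs = 99.6 + 269.7 + 292.9 + 134.4 + 27.5 + 2.3 + 0.1 = 826.5
TFR = 5 × 826.5 / 1000 = 4.1325
GRR = 0.487 × 4.1325 = 2.01253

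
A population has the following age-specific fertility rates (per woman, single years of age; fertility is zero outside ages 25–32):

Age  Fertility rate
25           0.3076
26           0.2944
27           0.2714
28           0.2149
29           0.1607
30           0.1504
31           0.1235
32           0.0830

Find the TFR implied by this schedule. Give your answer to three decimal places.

1.606

Sum of ASFRs = 0.3076 + 0.2944 + 0.2714 + 0.2149 + 0.1607 + 0.1504 + 0.1235 + 0.0830 = 1.6059
TFR = 1.6059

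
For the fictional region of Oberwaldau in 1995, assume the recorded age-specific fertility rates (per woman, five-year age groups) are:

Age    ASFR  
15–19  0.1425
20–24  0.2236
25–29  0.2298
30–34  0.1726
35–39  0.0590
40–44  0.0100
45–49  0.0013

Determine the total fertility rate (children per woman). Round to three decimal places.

4.194

Sum of ASFRs = 0.1425 + 0.2236 + 0.2298 + 0.1726 + 0.0590 + 0.0100 + 0.0013 = 0.8388
TFR = 5 × 0.8388 = 4.194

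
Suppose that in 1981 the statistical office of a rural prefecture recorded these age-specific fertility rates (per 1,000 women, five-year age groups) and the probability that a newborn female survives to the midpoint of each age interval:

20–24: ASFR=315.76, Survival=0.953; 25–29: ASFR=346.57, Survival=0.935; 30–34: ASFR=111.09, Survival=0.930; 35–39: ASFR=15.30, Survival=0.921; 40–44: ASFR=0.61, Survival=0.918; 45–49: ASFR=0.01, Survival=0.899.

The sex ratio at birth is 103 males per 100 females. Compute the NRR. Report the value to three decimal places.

1.830

Proportion female at birth = 100 / (100 + 103) = 0.49261.
Weighting each age-specific rate by interval width and survival:
  20–24: 5 × 315.76/1000 × 0.953 = 1.50460
  25–29: 5 × 346.57/1000 × 0.935 = 1.62021
  30–34: 5 × 111.09/1000 × 0.930 = 0.51657
  35–39: 5 × 15.30/1000 × 0.921 = 0.07046
  40–44: 5 × 0.61/1000 × 0.918 = 0.00280
  45–49: 5 × 0.01/1000 × 0.899 = 0.00004
Sum = 3.71468
NRR = 0.49261 × 3.71468 = 1.82989
With NRR above 1 the population is above replacement fertility.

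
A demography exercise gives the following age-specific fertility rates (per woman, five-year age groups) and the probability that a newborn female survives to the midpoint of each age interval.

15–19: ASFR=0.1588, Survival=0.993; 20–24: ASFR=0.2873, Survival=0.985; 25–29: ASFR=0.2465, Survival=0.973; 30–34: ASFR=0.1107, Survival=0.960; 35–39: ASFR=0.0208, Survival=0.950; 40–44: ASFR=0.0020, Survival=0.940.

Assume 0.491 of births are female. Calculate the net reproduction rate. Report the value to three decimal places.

Proportion female at birth = 0.491.
Per-age-group product (5 × ASFR × survival probability):
  15–19: 5 × 0.1588 × 0.993 = 0.78844
  20–24: 5 × 0.2873 × 0.985 = 1.41495
  25–29: 5 × 0.2465 × 0.973 = 1.19922
  30–34: 5 × 0.1107 × 0.960 = 0.53136
  35–39: 5 × 0.0208 × 0.950 = 0.09880
  40–44: 5 × 0.0020 × 0.940 = 0.00940
Sum = 4.04217
NRR = 0.491 × 4.04217 = 1.98471

1.985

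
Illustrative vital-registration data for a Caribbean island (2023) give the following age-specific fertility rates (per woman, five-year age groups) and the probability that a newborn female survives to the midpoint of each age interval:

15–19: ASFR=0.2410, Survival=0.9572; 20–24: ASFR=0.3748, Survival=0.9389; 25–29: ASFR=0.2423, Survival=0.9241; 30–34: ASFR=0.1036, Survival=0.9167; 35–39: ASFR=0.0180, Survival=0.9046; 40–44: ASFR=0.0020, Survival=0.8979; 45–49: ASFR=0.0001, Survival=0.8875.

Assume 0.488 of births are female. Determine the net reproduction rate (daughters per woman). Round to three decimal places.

Proportion female at birth = 0.488.
Per-age-group product (5 × ASFR × survival probability):
  15–19: 5 × 0.2410 × 0.9572 = 1.15343
  20–24: 5 × 0.3748 × 0.9389 = 1.75950
  25–29: 5 × 0.2423 × 0.9241 = 1.11955
  30–34: 5 × 0.1036 × 0.9167 = 0.47485
  35–39: 5 × 0.0180 × 0.9046 = 0.08141
  40–44: 5 × 0.0020 × 0.8979 = 0.00898
  45–49: 5 × 0.0001 × 0.8875 = 0.00044
Sum = 4.59816
NRR = 0.488 × 4.59816 = 2.24390
An NRR exceeding 1 indicates intrinsic growth under these rates.

2.244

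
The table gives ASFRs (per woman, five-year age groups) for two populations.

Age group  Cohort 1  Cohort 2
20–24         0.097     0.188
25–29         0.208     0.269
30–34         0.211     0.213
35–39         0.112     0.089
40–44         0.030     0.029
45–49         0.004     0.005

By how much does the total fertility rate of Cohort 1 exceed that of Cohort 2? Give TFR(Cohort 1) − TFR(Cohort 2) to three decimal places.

-0.655

Cohort 1:
  Sum of ASFRs = 0.097 + 0.208 + 0.211 + 0.112 + 0.030 + 0.004 = 0.662
  TFR = 5 × 0.662 = 3.31
Cohort 2:
  Sum of ASFRs = 0.188 + 0.269 + 0.213 + 0.089 + 0.029 + 0.005 = 0.793
  TFR = 5 × 0.793 = 3.965
Difference = 3.31 − 3.965 = -0.655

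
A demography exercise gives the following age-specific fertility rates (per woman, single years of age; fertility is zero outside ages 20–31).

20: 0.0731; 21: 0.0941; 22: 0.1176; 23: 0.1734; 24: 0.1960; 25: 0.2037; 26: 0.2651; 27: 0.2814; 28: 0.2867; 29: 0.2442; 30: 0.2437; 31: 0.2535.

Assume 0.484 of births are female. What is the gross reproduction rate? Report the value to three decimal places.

1.177

Proportion female at birth = 0.484.
Sum of ASFRs = 0.0731 + 0.0941 + 0.1176 + 0.1734 + 0.1960 + 0.2037 + 0.2651 + 0.2814 + 0.2867 + 0.2442 + 0.2437 + 0.2535 = 2.4325
TFR = 2.4325
GRR = 0.484 × 2.4325 = 1.17733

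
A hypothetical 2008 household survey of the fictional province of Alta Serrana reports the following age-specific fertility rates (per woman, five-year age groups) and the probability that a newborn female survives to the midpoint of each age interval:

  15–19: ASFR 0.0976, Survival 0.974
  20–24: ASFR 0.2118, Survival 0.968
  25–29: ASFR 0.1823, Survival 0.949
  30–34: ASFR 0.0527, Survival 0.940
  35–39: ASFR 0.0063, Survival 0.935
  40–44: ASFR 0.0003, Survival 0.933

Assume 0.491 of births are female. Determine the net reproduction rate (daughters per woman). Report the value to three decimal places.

1.298

Proportion female at birth = 0.491.
Each age group contributes 5 × ASFR × survival:
  15–19: 5 × 0.0976 × 0.974 = 0.47531
  20–24: 5 × 0.2118 × 0.968 = 1.02511
  25–29: 5 × 0.1823 × 0.949 = 0.86501
  30–34: 5 × 0.0527 × 0.940 = 0.24769
  35–39: 5 × 0.0063 × 0.935 = 0.02945
  40–44: 5 × 0.0003 × 0.933 = 0.00140
Sum = 2.64397
NRR = 0.491 × 2.64397 = 1.29819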